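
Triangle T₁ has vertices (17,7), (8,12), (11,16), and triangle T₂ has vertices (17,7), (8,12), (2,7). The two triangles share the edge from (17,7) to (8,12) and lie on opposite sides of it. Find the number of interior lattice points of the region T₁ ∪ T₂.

The union is the simple quadrilateral with vertices (17,7), (11,16), (8,12), (2,7) in order.
Using the shoelace formula, 2A = |[17·16 − 11·7] + [11·12 − 8·16] + [8·7 − 2·12] + [2·7 − 17·7]| = 126, so the area is 63.
Along each edge there are gcd(|Δx|,|Δy|)+1 lattice points, so counting each shared vertex once the boundary has gcd(6,9) + gcd(3,4) + gcd(6,5) + gcd(15,0) = 3+1+1+15 = 20.
By Pick's theorem I = A − B/2 + 1 = 63 − 20/2 + 1 = 54.

54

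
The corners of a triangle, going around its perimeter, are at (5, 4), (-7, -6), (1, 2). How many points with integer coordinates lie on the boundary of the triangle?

Summing gcd(|Δx|,|Δy|) over the edges gives the boundary count: gcd(12,10) + gcd(8,8) + gcd(4,2) = 2+8+2 = 12.

12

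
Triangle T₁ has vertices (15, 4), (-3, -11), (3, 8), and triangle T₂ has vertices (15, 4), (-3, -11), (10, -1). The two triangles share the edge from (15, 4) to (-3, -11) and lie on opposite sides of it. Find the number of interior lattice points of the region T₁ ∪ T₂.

129

The union is the simple quadrilateral with vertices (15, 4), (3, 8), (-3, -11), (10, -1) in order.
Using the shoelace formula, 2A = |(15·8 − 3·4) + (3·(-11) − (-3)·8) + ((-3)·(-1) − 10·(-11)) + (10·4 − 15·(-1))| = 267, so the area is 267/2.
Summing gcd(|Δx|,|Δy|) over the edges gives the boundary count: gcd(12,4) + gcd(6,19) + gcd(13,10) + gcd(5,5) = 4+1+1+5 = 11.
By Pick's theorem I = A − B/2 + 1 = 267/2 − 11/2 + 1 = 129.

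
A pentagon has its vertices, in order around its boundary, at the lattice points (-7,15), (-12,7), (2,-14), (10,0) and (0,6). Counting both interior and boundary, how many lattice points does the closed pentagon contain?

271

The shoelace formula gives twice the area as |((-7)·7 − (-12)·15) + ((-12)·(-14) − 2·7) + (2·0 − 10·(-14)) + (10·6 − 0·0) + (0·15 − (-7)·6)| = 527, so the area is 527/2.
Summing gcd(|Δx|,|Δy|) over the edges gives the boundary count: gcd(5,8) + gcd(14,21) + gcd(8,14) + gcd(10,6) + gcd(7,9) = 1+7+2+2+1 = 13.
Pick's theorem gives I = A − B/2 + 1 = 527/2 − 13/2 + 1 = 258, so the closed region contains I + B = 258 + 13 = 271 lattice points.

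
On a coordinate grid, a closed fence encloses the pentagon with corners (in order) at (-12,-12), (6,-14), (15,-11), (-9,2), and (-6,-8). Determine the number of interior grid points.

184

The shoelace formula gives twice the area as |((-12)·(-14) − 6·(-12)) + (6·(-11) − 15·(-14)) + (15·2 − (-9)·(-11)) + ((-9)·(-8) − (-6)·2) + ((-6)·(-12) − (-12)·(-8))| = 375, so the area is 375/2.
Along each edge there are gcd(|Δx|,|Δy|)+1 lattice points, so counting each shared vertex once the boundary has gcd(18,2) + gcd(9,3) + gcd(24,13) + gcd(3,10) + gcd(6,4) = 2+3+1+1+2 = 9.
By Pick's theorem A = I + B/2 − 1, so I = 375/2 − 9/2 + 1 = 184.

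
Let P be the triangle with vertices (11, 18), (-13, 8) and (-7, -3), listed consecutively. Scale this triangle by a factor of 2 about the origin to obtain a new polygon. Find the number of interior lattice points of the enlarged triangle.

643

By the shoelace formula, twice the signed area is |(11·8 − (-13)·18) + ((-13)·(-3) − (-7)·8) + ((-7)·18 − 11·(-3))| = 324, so the area is 162.
Along each edge there are gcd(|Δx|,|Δy|)+1 lattice points, so counting each shared vertex once the boundary has gcd(24,10) + gcd(6,11) + gcd(18,21) = 2+1+3 = 6.
Scaling by 2 multiplies the area by 2² = 4 (so the new area is 648) and multiplies the boundary lattice-point count by 2, giving 12.
By Pick's theorem, the interior count of the dilated polygon is 648 − 12/2 + 1 = 643.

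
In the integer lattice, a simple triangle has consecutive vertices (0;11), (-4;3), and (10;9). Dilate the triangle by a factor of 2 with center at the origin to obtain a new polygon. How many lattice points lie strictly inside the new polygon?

169

The shoelace formula gives twice the area as |[0·3 − (-4)·11] + [(-4)·9 − 10·3] + [10·11 − 0·9]| = 88, so the area is 44.
The number of boundary lattice points is Σ gcd(|Δx|,|Δy|) = gcd(4,8) + gcd(14,6) + gcd(10,2) = 4+2+2 = 8.
Scaling by 2 multiplies the area by 2² = 4 (so the new area is 176) and multiplies the boundary lattice-point count by 2, giving 16.
By Pick's theorem, the interior count of the dilated polygon is 176 − 16/2 + 1 = 169.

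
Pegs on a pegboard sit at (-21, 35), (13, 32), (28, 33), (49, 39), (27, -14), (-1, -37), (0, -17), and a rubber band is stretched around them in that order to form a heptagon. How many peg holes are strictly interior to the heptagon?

2602

The shoelace formula gives twice the area as |((-21)·32 − 13·35) + (13·33 − 28·32) + (28·39 − 49·33) + (49·(-14) − 27·39) + (27·(-37) − (-1)·(-14)) + ((-1)·(-17) − 0·(-37)) + (0·35 − (-21)·(-17))| = 5211, so the area is 2605.5.
Summing gcd(|Δx|,|Δy|) over the edges gives the boundary count: gcd(34,3) + gcd(15,1) + gcd(21,6) + gcd(22,53) + gcd(28,23) + gcd(1,20) + gcd(21,52) = 1+1+3+1+1+1+1 = 9.
By Pick's theorem A = I + B/2 − 1, so I = 2605.5 − 9/2 + 1 = 2602.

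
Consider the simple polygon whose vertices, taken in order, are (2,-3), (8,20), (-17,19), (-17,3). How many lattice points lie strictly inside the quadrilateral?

428

By the shoelace formula, twice the signed area is |[2·20 − 8·(-3)] + [8·19 − (-17)·20] + [(-17)·3 − (-17)·19] + [(-17)·(-3) − 2·3]| = 873, so the area is 873/2.
Along each edge there are gcd(|Δx|,|Δy|)+1 lattice points, so counting each shared vertex once the boundary has gcd(6,23) + gcd(25,1) + gcd(0,16) + gcd(19,6) = 1+1+16+1 = 19.
Pick's theorem gives I = A − B/2 + 1 = 873/2 − 19/2 + 1 = 428.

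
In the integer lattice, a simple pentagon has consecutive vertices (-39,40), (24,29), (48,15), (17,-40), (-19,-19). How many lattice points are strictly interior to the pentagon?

Using the shoelace formula, 2A = |((-39)·29 − 24·40) + (24·15 − 48·29) + (48·(-40) − 17·15) + (17·(-19) − (-19)·(-40)) + ((-19)·40 − (-39)·(-19))| = 7882, so the area is 3941.
The number of boundary lattice points is Σ gcd(|Δx|,|Δy|) = gcd(63,11) + gcd(24,14) + gcd(31,55) + gcd(36,21) + gcd(20,59) = 1+2+1+3+1 = 8.
By Pick's theorem A = I + B/2 − 1, so I = 3941 − 8/2 + 1 = 3938.

3938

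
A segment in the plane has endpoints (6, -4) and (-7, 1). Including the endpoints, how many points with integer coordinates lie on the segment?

2

The number of lattice points on a segment between lattice points is gcd(|Δx|,|Δy|) + 1 = gcd(13,5) + 1 = 1 + 1 = 2.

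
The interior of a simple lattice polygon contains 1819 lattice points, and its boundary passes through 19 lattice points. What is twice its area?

3655

By Pick's theorem, A = I + B/2 − 1 = 1819 + 19/2 − 1 = 3655/2.
Hence 2A = 3655.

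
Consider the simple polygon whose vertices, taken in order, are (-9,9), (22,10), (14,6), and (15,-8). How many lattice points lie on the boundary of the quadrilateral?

7

Summing gcd(|Δx|,|Δy|) over the edges gives the boundary count: gcd(31,1) + gcd(8,4) + gcd(1,14) + gcd(24,17) = 1+4+1+1 = 7.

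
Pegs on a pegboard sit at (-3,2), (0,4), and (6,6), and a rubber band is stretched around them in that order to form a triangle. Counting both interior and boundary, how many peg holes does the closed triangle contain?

6

By the shoelace formula, twice the signed area is |((-3)·4 − 0·2) + (0·6 − 6·4) + (6·2 − (-3)·6)| = 6, so the area is 3.
The number of boundary lattice points is Σ gcd(|Δx|,|Δy|) = gcd(3,2) + gcd(6,2) + gcd(9,4) = 1+2+1 = 4.
Pick's theorem gives I = A − B/2 + 1 = 3 − 4/2 + 1 = 2, so the closed region contains I + B = 2 + 4 = 6 lattice points.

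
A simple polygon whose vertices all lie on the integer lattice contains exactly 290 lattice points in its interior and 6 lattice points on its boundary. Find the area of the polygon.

292

By Pick's theorem, A = I + B/2 − 1 = 290 + 6/2 − 1 = 292.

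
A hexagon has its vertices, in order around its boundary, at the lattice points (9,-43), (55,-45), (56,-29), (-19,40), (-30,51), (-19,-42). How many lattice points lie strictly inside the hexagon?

Using the shoelace formula, 2A = |[9·(-45) − 55·(-43)] + [55·(-29) − 56·(-45)] + [56·40 − (-19)·(-29)] + [(-19)·51 − (-30)·40] + [(-30)·(-42) − (-19)·51] + [(-19)·(-43) − 9·(-42)]| = 8229, so the area is 8229/2.
Along each edge there are gcd(|Δx|,|Δy|)+1 lattice points, so counting each shared vertex once the boundary has gcd(46,2) + gcd(1,16) + gcd(75,69) + gcd(11,11) + gcd(11,93) + gcd(28,1) = 2+1+3+11+1+1 = 19.
Pick's theorem gives I = A − B/2 + 1 = 8229/2 − 19/2 + 1 = 4106.

4106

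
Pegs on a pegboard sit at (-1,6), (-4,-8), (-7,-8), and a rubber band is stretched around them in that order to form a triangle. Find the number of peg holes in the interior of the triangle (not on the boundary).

19

Using the shoelace formula, 2A = |((-1)·(-8) − (-4)·6) + ((-4)·(-8) − (-7)·(-8)) + ((-7)·6 − (-1)·(-8))| = 42, so the area is 21.
Along each edge there are gcd(|Δx|,|Δy|)+1 lattice points, so counting each shared vertex once the boundary has gcd(3,14) + gcd(3,0) + gcd(6,14) = 1+3+2 = 6.
By Pick's theorem A = I + B/2 − 1, so I = 21 − 6/2 + 1 = 19.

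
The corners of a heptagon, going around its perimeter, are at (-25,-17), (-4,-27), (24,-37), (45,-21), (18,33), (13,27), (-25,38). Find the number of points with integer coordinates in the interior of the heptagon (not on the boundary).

3471

By the shoelace formula, twice the signed area is |[(-25)·(-27) − (-4)·(-17)] + [(-4)·(-37) − 24·(-27)] + [24·(-21) − 45·(-37)] + [45·33 − 18·(-21)] + [18·27 − 13·33] + [13·38 − (-25)·27] + [(-25)·(-17) − (-25)·38]| = 7028, so the area is 3514.
Summing gcd(|Δx|,|Δy|) over the edges gives the boundary count: gcd(21,10) + gcd(28,10) + gcd(21,16) + gcd(27,54) + gcd(5,6) + gcd(38,11) + gcd(0,55) = 1+2+1+27+1+1+55 = 88.
By Pick's theorem A = I + B/2 − 1, so I = 3514 − 88/2 + 1 = 3471.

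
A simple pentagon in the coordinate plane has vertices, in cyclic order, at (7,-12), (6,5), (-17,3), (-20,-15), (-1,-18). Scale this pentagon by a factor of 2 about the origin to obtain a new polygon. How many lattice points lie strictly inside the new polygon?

The shoelace formula gives twice the area as |[7·5 − 6·(-12)] + [6·3 − (-17)·5] + [(-17)·(-15) − (-20)·3] + [(-20)·(-18) − (-1)·(-15)] + [(-1)·(-12) − 7·(-18)]| = 1008, so the area is 504.
Summing gcd(|Δx|,|Δy|) over the edges gives the boundary count: gcd(1,17) + gcd(23,2) + gcd(3,18) + gcd(19,3) + gcd(8,6) = 1+1+3+1+2 = 8.
Scaling by 2 multiplies the area by 2² = 4 (so the new area is 2016) and multiplies the boundary lattice-point count by 2, giving 16.
By Pick's theorem, the interior count of the dilated polygon is 2016 − 16/2 + 1 = 2009.

2009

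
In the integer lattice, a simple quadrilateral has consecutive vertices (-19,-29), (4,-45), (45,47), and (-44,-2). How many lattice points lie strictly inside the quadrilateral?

The shoelace formula gives twice the area as |((-19)·(-45) − 4·(-29)) + (4·47 − 45·(-45)) + (45·(-2) − (-44)·47) + ((-44)·(-29) − (-19)·(-2))| = 6400, so the area is 3200.
Summing gcd(|Δx|,|Δy|) over the edges gives the boundary count: gcd(23,16) + gcd(41,92) + gcd(89,49) + gcd(25,27) = 1+1+1+1 = 4.
Pick's theorem gives I = A − B/2 + 1 = 3200 − 4/2 + 1 = 3199.

3199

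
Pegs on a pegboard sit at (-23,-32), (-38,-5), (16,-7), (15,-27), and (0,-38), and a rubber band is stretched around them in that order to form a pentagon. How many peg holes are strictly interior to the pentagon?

By the shoelace formula, twice the signed area is |((-23)·(-5) − (-38)·(-32)) + ((-38)·(-7) − 16·(-5)) + (16·(-27) − 15·(-7)) + (15·(-38) − 0·(-27)) + (0·(-32) − (-23)·(-38))| = 2526, so the area is 1263.
Along each edge there are gcd(|Δx|,|Δy|)+1 lattice points, so counting each shared vertex once the boundary has gcd(15,27) + gcd(54,2) + gcd(1,20) + gcd(15,11) + gcd(23,6) = 3+2+1+1+1 = 8.
Pick's theorem gives I = A − B/2 + 1 = 1263 − 8/2 + 1 = 1260.

1260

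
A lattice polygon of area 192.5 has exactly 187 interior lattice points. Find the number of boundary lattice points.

Pick's theorem gives A = I + B/2 − 1, so B = 2(A − I + 1) = 2(192.5 − 187 + 1) = 13.

13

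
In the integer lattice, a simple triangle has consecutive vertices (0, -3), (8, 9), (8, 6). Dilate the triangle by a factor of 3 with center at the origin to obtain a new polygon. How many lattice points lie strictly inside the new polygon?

97

By the shoelace formula, twice the signed area is |(0·9 − 8·(-3)) + (8·6 − 8·9) + (8·(-3) − 0·6)| = 24, so the area is 12.
Along each edge there are gcd(|Δx|,|Δy|)+1 lattice points, so counting each shared vertex once the boundary has gcd(8,12) + gcd(0,3) + gcd(8,9) = 4+3+1 = 8.
Scaling by 3 multiplies the area by 3² = 9 (so the new area is 108) and multiplies the boundary lattice-point count by 3, giving 24.
By Pick's theorem, the interior count of the dilated polygon is 108 − 24/2 + 1 = 97.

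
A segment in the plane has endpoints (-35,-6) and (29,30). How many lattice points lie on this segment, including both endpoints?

The number of lattice points on a segment between lattice points is gcd(|Δx|,|Δy|) + 1 = gcd(64,36) + 1 = 4 + 1 = 5.

5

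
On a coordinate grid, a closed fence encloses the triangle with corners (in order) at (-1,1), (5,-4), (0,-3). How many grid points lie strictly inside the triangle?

9

The shoelace formula gives twice the area as |[(-1)·(-4) − 5·1] + [5·(-3) − 0·(-4)] + [0·1 − (-1)·(-3)]| = 19, so the area is 19/2.
The number of boundary lattice points is Σ gcd(|Δx|,|Δy|) = gcd(6,5) + gcd(5,1) + gcd(1,4) = 1+1+1 = 3.
Pick's theorem gives I = A − B/2 + 1 = 19/2 − 3/2 + 1 = 9.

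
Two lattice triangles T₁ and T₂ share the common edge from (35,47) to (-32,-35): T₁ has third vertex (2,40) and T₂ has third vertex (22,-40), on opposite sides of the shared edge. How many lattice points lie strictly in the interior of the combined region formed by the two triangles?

The union is the simple quadrilateral with vertices (35,47), (2,40), (-32,-35), (22,-40) in order.
By the shoelace formula, twice the signed area is |(35·40 − 2·47) + (2·(-35) − (-32)·40) + ((-32)·(-40) − 22·(-35)) + (22·47 − 35·(-40))| = 7000, so the area is 3500.
Summing gcd(|Δx|,|Δy|) over the edges gives the boundary count: gcd(33,7) + gcd(34,75) + gcd(54,5) + gcd(13,87) = 1+1+1+1 = 4.
By Pick's theorem I = A − B/2 + 1 = 3500 − 4/2 + 1 = 3499.

3499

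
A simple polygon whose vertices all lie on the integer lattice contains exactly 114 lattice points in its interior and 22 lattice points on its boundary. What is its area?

124

By Pick's theorem, A = I + B/2 − 1 = 114 + 22/2 − 1 = 124.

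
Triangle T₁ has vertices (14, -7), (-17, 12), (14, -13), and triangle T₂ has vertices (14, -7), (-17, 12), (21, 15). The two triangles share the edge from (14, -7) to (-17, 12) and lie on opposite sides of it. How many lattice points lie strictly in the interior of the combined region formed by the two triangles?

497

The union is the simple quadrilateral with vertices (14, -7), (14, -13), (-17, 12), (21, 15) in order.
The shoelace formula gives twice the area as |(14·(-13) − 14·(-7)) + (14·12 − (-17)·(-13)) + ((-17)·15 − 21·12) + (21·(-7) − 14·15)| = 1001, so the area is 500.5.
Along each edge there are gcd(|Δx|,|Δy|)+1 lattice points, so counting each shared vertex once the boundary has gcd(0,6) + gcd(31,25) + gcd(38,3) + gcd(7,22) = 6+1+1+1 = 9.
By Pick's theorem I = A − B/2 + 1 = 500.5 − 9/2 + 1 = 497.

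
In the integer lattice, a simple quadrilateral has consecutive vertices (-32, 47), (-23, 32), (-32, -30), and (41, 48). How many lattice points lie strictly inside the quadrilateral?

2462

Using the shoelace formula, 2A = |((-32)·32 − (-23)·47) + ((-23)·(-30) − (-32)·32) + ((-32)·48 − 41·(-30)) + (41·47 − (-32)·48)| = 4928, so the area is 2464.
Summing gcd(|Δx|,|Δy|) over the edges gives the boundary count: gcd(9,15) + gcd(9,62) + gcd(73,78) + gcd(73,1) = 3+1+1+1 = 6.
By Pick's theorem A = I + B/2 − 1, so I = 2464 − 6/2 + 1 = 2462.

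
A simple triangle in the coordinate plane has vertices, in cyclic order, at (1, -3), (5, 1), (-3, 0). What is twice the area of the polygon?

By the shoelace formula, twice the signed area is |[1·1 − 5·(-3)] + [5·0 − (-3)·1] + [(-3)·(-3) − 1·0]| = 28, so the area is 14.

28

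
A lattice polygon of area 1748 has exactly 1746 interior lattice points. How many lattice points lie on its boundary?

6

Pick's theorem gives A = I + B/2 − 1, so B = 2(A − I + 1) = 2(1748 − 1746 + 1) = 6.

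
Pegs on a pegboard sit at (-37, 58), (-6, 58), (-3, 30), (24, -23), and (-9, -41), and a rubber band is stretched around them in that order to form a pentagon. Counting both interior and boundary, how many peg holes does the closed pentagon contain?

By the shoelace formula, twice the signed area is |((-37)·58 − (-6)·58) + ((-6)·30 − (-3)·58) + ((-3)·(-23) − 24·30) + (24·(-41) − (-9)·(-23)) + ((-9)·58 − (-37)·(-41))| = 5685, so the area is 2842.5.
The number of boundary lattice points is Σ gcd(|Δx|,|Δy|) = gcd(31,0) + gcd(3,28) + gcd(27,53) + gcd(33,18) + gcd(28,99) = 31+1+1+3+1 = 37.
Pick's theorem gives I = A − B/2 + 1 = 2842.5 − 37/2 + 1 = 2825, so the closed region contains I + B = 2825 + 37 = 2862 lattice points.

2862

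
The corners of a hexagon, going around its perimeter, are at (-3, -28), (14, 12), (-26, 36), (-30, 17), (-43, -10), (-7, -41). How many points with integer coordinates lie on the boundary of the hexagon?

13

Summing gcd(|Δx|,|Δy|) over the edges gives the boundary count: gcd(17,40) + gcd(40,24) + gcd(4,19) + gcd(13,27) + gcd(36,31) + gcd(4,13) = 1+8+1+1+1+1 = 13.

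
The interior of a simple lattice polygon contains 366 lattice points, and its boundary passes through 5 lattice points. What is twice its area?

Pick's theorem states A = I + B/2 − 1, so A = 366 + 5/2 − 1 = 735/2.
Hence 2A = 735.

735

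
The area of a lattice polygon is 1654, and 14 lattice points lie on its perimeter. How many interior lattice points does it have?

1648

Pick's theorem A = I + B/2 − 1 rearranges to I = A − B/2 + 1 = 1654 − 14/2 + 1 = 1648.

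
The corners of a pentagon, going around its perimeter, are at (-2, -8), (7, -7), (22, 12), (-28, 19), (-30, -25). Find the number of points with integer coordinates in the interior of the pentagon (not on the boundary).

1259

By the shoelace formula, twice the signed area is |((-2)·(-7) − 7·(-8)) + (7·12 − 22·(-7)) + (22·19 − (-28)·12) + ((-28)·(-25) − (-30)·19) + ((-30)·(-8) − (-2)·(-25))| = 2522, so the area is 1261.
Summing gcd(|Δx|,|Δy|) over the edges gives the boundary count: gcd(9,1) + gcd(15,19) + gcd(50,7) + gcd(2,44) + gcd(28,17) = 1+1+1+2+1 = 6.
Pick's theorem gives I = A − B/2 + 1 = 1261 − 6/2 + 1 = 1259.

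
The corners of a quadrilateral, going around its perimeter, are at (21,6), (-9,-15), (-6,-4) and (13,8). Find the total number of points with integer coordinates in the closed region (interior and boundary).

Using the shoelace formula, 2A = |[21·(-15) − (-9)·6] + [(-9)·(-4) − (-6)·(-15)] + [(-6)·8 − 13·(-4)] + [13·6 − 21·8]| = 401, so the area is 401/2.
The number of boundary lattice points is Σ gcd(|Δx|,|Δy|) = gcd(30,21) + gcd(3,11) + gcd(19,12) + gcd(8,2) = 3+1+1+2 = 7.
Pick's theorem gives I = A − B/2 + 1 = 401/2 − 7/2 + 1 = 198, so the closed region contains I + B = 198 + 7 = 205 lattice points.

205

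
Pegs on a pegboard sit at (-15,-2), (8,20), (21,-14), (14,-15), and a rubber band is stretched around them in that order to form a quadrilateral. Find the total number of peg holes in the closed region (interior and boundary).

Using the shoelace formula, 2A = |((-15)·20 − 8·(-2)) + (8·(-14) − 21·20) + (21·(-15) − 14·(-14)) + (14·(-2) − (-15)·(-15))| = 1188, so the area is 594.
Summing gcd(|Δx|,|Δy|) over the edges gives the boundary count: gcd(23,22) + gcd(13,34) + gcd(7,1) + gcd(29,13) = 1+1+1+1 = 4.
Pick's theorem gives I = A − B/2 + 1 = 594 − 4/2 + 1 = 593, so the closed region contains I + B = 593 + 4 = 597 lattice points.

597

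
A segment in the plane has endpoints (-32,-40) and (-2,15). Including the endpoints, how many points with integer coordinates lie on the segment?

The number of lattice points on a segment between lattice points is gcd(|Δx|,|Δy|) + 1 = gcd(30,55) + 1 = 5 + 1 = 6.

6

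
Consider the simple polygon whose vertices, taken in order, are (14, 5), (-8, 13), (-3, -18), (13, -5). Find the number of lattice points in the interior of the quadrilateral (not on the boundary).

The shoelace formula gives twice the area as |[14·13 − (-8)·5] + [(-8)·(-18) − (-3)·13] + [(-3)·(-5) − 13·(-18)] + [13·5 − 14·(-5)]| = 789, so the area is 789/2.
The number of boundary lattice points is Σ gcd(|Δx|,|Δy|) = gcd(22,8) + gcd(5,31) + gcd(16,13) + gcd(1,10) = 2+1+1+1 = 5.
Pick's theorem gives I = A − B/2 + 1 = 789/2 − 5/2 + 1 = 393.

393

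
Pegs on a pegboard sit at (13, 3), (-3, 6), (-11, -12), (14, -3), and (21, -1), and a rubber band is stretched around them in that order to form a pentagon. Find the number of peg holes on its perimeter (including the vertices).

Along each edge there are gcd(|Δx|,|Δy|)+1 lattice points, so counting each shared vertex once the boundary has gcd(16,3) + gcd(8,18) + gcd(25,9) + gcd(7,2) + gcd(8,4) = 1+2+1+1+4 = 9.

9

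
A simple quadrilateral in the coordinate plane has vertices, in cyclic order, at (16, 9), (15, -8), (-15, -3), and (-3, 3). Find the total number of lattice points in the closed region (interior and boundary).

286

By the shoelace formula, twice the signed area is |(16·(-8) − 15·9) + (15·(-3) − (-15)·(-8)) + ((-15)·3 − (-3)·(-3)) + ((-3)·9 − 16·3)| = 557, so the area is 278.5.
Summing gcd(|Δx|,|Δy|) over the edges gives the boundary count: gcd(1,17) + gcd(30,5) + gcd(12,6) + gcd(19,6) = 1+5+6+1 = 13.
Pick's theorem gives I = A − B/2 + 1 = 278.5 − 13/2 + 1 = 273, so the closed region contains I + B = 273 + 13 = 286 lattice points.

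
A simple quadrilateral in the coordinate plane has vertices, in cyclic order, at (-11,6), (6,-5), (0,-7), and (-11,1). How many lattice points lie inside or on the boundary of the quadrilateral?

83

Using the shoelace formula, 2A = |((-11)·(-5) − 6·6) + (6·(-7) − 0·(-5)) + (0·1 − (-11)·(-7)) + ((-11)·6 − (-11)·1)| = 155, so the area is 77.5.
Along each edge there are gcd(|Δx|,|Δy|)+1 lattice points, so counting each shared vertex once the boundary has gcd(17,11) + gcd(6,2) + gcd(11,8) + gcd(0,5) = 1+2+1+5 = 9.
Pick's theorem gives I = A − B/2 + 1 = 77.5 − 9/2 + 1 = 74, so the closed region contains I + B = 74 + 9 = 83 lattice points.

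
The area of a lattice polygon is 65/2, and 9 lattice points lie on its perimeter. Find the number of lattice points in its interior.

29

Pick's theorem A = I + B/2 − 1 rearranges to I = A − B/2 + 1 = 65/2 − 9/2 + 1 = 29.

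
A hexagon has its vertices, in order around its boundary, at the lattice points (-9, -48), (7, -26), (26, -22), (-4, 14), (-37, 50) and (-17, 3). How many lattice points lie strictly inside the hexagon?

The shoelace formula gives twice the area as |((-9)·(-26) − 7·(-48)) + (7·(-22) − 26·(-26)) + (26·14 − (-4)·(-22)) + ((-4)·50 − (-37)·14) + ((-37)·3 − (-17)·50) + ((-17)·(-48) − (-9)·3)| = 3268, so the area is 1634.
The number of boundary lattice points is Σ gcd(|Δx|,|Δy|) = gcd(16,22) + gcd(19,4) + gcd(30,36) + gcd(33,36) + gcd(20,47) + gcd(8,51) = 2+1+6+3+1+1 = 14.
Pick's theorem gives I = A − B/2 + 1 = 1634 − 14/2 + 1 = 1628.

1628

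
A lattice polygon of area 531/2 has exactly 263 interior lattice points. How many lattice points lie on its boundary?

7

Pick's theorem gives A = I + B/2 − 1, so B = 2(A − I + 1) = 2(531/2 − 263 + 1) = 7.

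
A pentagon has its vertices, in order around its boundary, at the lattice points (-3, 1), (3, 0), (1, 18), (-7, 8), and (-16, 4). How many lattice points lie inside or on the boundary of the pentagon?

145

Using the shoelace formula, 2A = |((-3)·0 − 3·1) + (3·18 − 1·0) + (1·8 − (-7)·18) + ((-7)·4 − (-16)·8) + ((-16)·1 − (-3)·4)| = 281, so the area is 281/2.
The number of boundary lattice points is Σ gcd(|Δx|,|Δy|) = gcd(6,1) + gcd(2,18) + gcd(8,10) + gcd(9,4) + gcd(13,3) = 1+2+2+1+1 = 7.
Pick's theorem gives I = A − B/2 + 1 = 281/2 − 7/2 + 1 = 138, so the closed region contains I + B = 138 + 7 = 145 lattice points.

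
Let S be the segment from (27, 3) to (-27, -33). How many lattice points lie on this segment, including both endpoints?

19

The number of lattice points on a segment between lattice points is gcd(|Δx|,|Δy|) + 1 = gcd(54,36) + 1 = 18 + 1 = 19.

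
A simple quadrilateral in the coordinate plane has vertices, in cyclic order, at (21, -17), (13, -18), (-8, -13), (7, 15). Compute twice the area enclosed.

933

The shoelace formula gives twice the area as |[21·(-18) − 13·(-17)] + [13·(-13) − (-8)·(-18)] + [(-8)·15 − 7·(-13)] + [7·(-17) − 21·15]| = 933, so the area is 933/2.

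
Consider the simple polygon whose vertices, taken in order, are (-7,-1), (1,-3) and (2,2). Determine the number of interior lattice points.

The shoelace formula gives twice the area as |((-7)·(-3) − 1·(-1)) + (1·2 − 2·(-3)) + (2·(-1) − (-7)·2)| = 42, so the area is 21.
Along each edge there are gcd(|Δx|,|Δy|)+1 lattice points, so counting each shared vertex once the boundary has gcd(8,2) + gcd(1,5) + gcd(9,3) = 2+1+3 = 6.
Pick's theorem gives I = A − B/2 + 1 = 21 − 6/2 + 1 = 19.

19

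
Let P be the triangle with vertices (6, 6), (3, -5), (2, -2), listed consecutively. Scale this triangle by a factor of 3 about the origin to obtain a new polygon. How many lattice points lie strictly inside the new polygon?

Using the shoelace formula, 2A = |(6·(-5) − 3·6) + (3·(-2) − 2·(-5)) + (2·6 − 6·(-2))| = 20, so the area is 10.
Along each edge there are gcd(|Δx|,|Δy|)+1 lattice points, so counting each shared vertex once the boundary has gcd(3,11) + gcd(1,3) + gcd(4,8) = 1+1+4 = 6.
Scaling by 3 multiplies the area by 3² = 9 (so the new area is 90) and multiplies the boundary lattice-point count by 3, giving 18.
By Pick's theorem, the interior count of the dilated polygon is 90 − 18/2 + 1 = 82.

82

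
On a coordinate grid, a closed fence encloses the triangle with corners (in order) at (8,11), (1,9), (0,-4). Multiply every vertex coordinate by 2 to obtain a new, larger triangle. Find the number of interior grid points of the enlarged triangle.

By the shoelace formula, twice the signed area is |[8·9 − 1·11] + [1·(-4) − 0·9] + [0·11 − 8·(-4)]| = 89, so the area is 44.5.
Along each edge there are gcd(|Δx|,|Δy|)+1 lattice points, so counting each shared vertex once the boundary has gcd(7,2) + gcd(1,13) + gcd(8,15) = 1+1+1 = 3.
Scaling by 2 multiplies the area by 2² = 4 (so the new area is 178) and multiplies the boundary lattice-point count by 2, giving 6.
By Pick's theorem, the interior count of the dilated polygon is 178 − 6/2 + 1 = 176.

176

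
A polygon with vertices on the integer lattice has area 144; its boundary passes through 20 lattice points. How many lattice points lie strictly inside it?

Pick's theorem A = I + B/2 − 1 rearranges to I = A − B/2 + 1 = 144 − 20/2 + 1 = 135.

135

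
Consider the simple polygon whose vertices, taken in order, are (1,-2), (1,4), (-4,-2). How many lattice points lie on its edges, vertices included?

The number of boundary lattice points is Σ gcd(|Δx|,|Δy|) = gcd(0,6) + gcd(5,6) + gcd(5,0) = 6+1+5 = 12.

12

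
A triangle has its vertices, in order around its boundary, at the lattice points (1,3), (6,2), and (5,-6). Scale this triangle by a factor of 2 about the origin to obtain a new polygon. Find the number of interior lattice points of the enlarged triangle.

Using the shoelace formula, 2A = |(1·2 − 6·3) + (6·(-6) − 5·2) + (5·3 − 1·(-6))| = 41, so the area is 20.5.
The number of boundary lattice points is Σ gcd(|Δx|,|Δy|) = gcd(5,1) + gcd(1,8) + gcd(4,9) = 1+1+1 = 3.
Scaling by 2 multiplies the area by 2² = 4 (so the new area is 82) and multiplies the boundary lattice-point count by 2, giving 6.
By Pick's theorem, the interior count of the dilated polygon is 82 − 6/2 + 1 = 80.

80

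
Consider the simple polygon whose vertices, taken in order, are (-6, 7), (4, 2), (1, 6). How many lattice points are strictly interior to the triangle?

10

By the shoelace formula, twice the signed area is |((-6)·2 − 4·7) + (4·6 − 1·2) + (1·7 − (-6)·6)| = 25, so the area is 25/2.
Summing gcd(|Δx|,|Δy|) over the edges gives the boundary count: gcd(10,5) + gcd(3,4) + gcd(7,1) = 5+1+1 = 7.
Pick's theorem gives I = A − B/2 + 1 = 25/2 − 7/2 + 1 = 10.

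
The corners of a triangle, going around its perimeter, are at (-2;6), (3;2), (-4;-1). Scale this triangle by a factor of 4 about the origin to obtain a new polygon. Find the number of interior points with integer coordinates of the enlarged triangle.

The shoelace formula gives twice the area as |((-2)·2 − 3·6) + (3·(-1) − (-4)·2) + ((-4)·6 − (-2)·(-1))| = 43, so the area is 21.5.
Along each edge there are gcd(|Δx|,|Δy|)+1 lattice points, so counting each shared vertex once the boundary has gcd(5,4) + gcd(7,3) + gcd(2,7) = 1+1+1 = 3.
Scaling by 4 multiplies the area by 4² = 16 (so the new area is 344) and multiplies the boundary lattice-point count by 4, giving 12.
By Pick's theorem, the interior count of the dilated polygon is 344 − 12/2 + 1 = 339.

339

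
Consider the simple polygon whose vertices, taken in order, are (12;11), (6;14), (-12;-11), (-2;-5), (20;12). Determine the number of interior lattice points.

Using the shoelace formula, 2A = |[12·14 − 6·11] + [6·(-11) − (-12)·14] + [(-12)·(-5) − (-2)·(-11)] + [(-2)·12 − 20·(-5)] + [20·11 − 12·12]| = 394, so the area is 197.
The number of boundary lattice points is Σ gcd(|Δx|,|Δy|) = gcd(6,3) + gcd(18,25) + gcd(10,6) + gcd(22,17) + gcd(8,1) = 3+1+2+1+1 = 8.
Pick's theorem gives I = A − B/2 + 1 = 197 − 8/2 + 1 = 194.

194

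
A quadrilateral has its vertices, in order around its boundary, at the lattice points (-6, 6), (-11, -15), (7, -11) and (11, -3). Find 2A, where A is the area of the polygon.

530

By the shoelace formula, twice the signed area is |((-6)·(-15) − (-11)·6) + ((-11)·(-11) − 7·(-15)) + (7·(-3) − 11·(-11)) + (11·6 − (-6)·(-3))| = 530, so the area is 265.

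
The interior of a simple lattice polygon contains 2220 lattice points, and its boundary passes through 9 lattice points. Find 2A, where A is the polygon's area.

Pick's theorem states A = I + B/2 − 1, so A = 2220 + 9/2 − 1 = 4447/2.
Hence 2A = 4447.

4447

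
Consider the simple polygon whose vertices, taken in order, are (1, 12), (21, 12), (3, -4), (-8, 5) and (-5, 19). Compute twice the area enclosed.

583

The shoelace formula gives twice the area as |[1·12 − 21·12] + [21·(-4) − 3·12] + [3·5 − (-8)·(-4)] + [(-8)·19 − (-5)·5] + [(-5)·12 − 1·19]| = 583, so the area is 583/2.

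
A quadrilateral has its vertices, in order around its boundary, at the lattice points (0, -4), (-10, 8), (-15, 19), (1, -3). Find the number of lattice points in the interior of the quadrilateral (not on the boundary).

Using the shoelace formula, 2A = |[0·8 − (-10)·(-4)] + [(-10)·19 − (-15)·8] + [(-15)·(-3) − 1·19] + [1·(-4) − 0·(-3)]| = 88, so the area is 44.
Summing gcd(|Δx|,|Δy|) over the edges gives the boundary count: gcd(10,12) + gcd(5,11) + gcd(16,22) + gcd(1,1) = 2+1+2+1 = 6.
Pick's theorem gives I = A − B/2 + 1 = 44 − 6/2 + 1 = 42.

42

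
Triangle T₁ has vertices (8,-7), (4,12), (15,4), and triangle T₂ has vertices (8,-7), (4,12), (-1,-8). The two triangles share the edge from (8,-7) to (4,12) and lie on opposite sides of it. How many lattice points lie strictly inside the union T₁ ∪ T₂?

173

The union is the simple quadrilateral with vertices (8,-7), (15,4), (4,12), (-1,-8) in order.
The shoelace formula gives twice the area as |(8·4 − 15·(-7)) + (15·12 − 4·4) + (4·(-8) − (-1)·12) + ((-1)·(-7) − 8·(-8))| = 352, so the area is 176.
Along each edge there are gcd(|Δx|,|Δy|)+1 lattice points, so counting each shared vertex once the boundary has gcd(7,11) + gcd(11,8) + gcd(5,20) + gcd(9,1) = 1+1+5+1 = 8.
By Pick's theorem I = A − B/2 + 1 = 176 − 8/2 + 1 = 173.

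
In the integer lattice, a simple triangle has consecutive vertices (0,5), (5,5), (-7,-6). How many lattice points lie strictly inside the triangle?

25

Using the shoelace formula, 2A = |(0·5 − 5·5) + (5·(-6) − (-7)·5) + ((-7)·5 − 0·(-6))| = 55, so the area is 55/2.
Along each edge there are gcd(|Δx|,|Δy|)+1 lattice points, so counting each shared vertex once the boundary has gcd(5,0) + gcd(12,11) + gcd(7,11) = 5+1+1 = 7.
Pick's theorem gives I = A − B/2 + 1 = 55/2 − 7/2 + 1 = 25.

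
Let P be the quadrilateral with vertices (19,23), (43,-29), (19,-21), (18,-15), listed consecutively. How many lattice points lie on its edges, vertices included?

14

The number of boundary lattice points is Σ gcd(|Δx|,|Δy|) = gcd(24,52) + gcd(24,8) + gcd(1,6) + gcd(1,38) = 4+8+1+1 = 14.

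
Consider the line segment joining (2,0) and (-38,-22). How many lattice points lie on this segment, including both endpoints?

The number of lattice points on a segment between lattice points is gcd(|Δx|,|Δy|) + 1 = gcd(40,22) + 1 = 2 + 1 = 3.

3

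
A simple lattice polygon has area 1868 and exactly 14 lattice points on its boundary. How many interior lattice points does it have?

1862

From Pick's theorem, I = A − B/2 + 1 = 1868 − 14/2 + 1 = 1862.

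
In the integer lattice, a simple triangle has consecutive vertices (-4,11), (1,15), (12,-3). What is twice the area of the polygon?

Using the shoelace formula, 2A = |[(-4)·15 − 1·11] + [1·(-3) − 12·15] + [12·11 − (-4)·(-3)]| = 134, so the area is 67.

134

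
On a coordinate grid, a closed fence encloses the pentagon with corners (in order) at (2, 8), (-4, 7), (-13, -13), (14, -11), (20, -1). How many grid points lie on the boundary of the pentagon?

Summing gcd(|Δx|,|Δy|) over the edges gives the boundary count: gcd(6,1) + gcd(9,20) + gcd(27,2) + gcd(6,10) + gcd(18,9) = 1+1+1+2+9 = 14.

14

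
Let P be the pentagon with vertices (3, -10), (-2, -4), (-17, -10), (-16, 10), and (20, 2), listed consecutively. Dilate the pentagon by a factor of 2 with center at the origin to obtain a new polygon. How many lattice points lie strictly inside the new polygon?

By the shoelace formula, twice the signed area is |(3·(-4) − (-2)·(-10)) + ((-2)·(-10) − (-17)·(-4)) + ((-17)·10 − (-16)·(-10)) + ((-16)·2 − 20·10) + (20·(-10) − 3·2)| = 848, so the area is 424.
The number of boundary lattice points is Σ gcd(|Δx|,|Δy|) = gcd(5,6) + gcd(15,6) + gcd(1,20) + gcd(36,8) + gcd(17,12) = 1+3+1+4+1 = 10.
Scaling by 2 multiplies the area by 2² = 4 (so the new area is 1696) and multiplies the boundary lattice-point count by 2, giving 20.
By Pick's theorem, the interior count of the dilated polygon is 1696 − 20/2 + 1 = 1687.

1687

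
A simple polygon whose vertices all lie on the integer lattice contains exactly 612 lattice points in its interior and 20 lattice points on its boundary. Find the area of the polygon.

By Pick's theorem, A = I + B/2 − 1 = 612 + 20/2 − 1 = 621.

621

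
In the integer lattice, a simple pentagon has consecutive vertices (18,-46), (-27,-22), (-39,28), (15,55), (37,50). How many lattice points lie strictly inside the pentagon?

By the shoelace formula, twice the signed area is |[18·(-22) − (-27)·(-46)] + [(-27)·28 − (-39)·(-22)] + [(-39)·55 − 15·28] + [15·50 − 37·55] + [37·(-46) − 18·50]| = 9704, so the area is 4852.
Along each edge there are gcd(|Δx|,|Δy|)+1 lattice points, so counting each shared vertex once the boundary has gcd(45,24) + gcd(12,50) + gcd(54,27) + gcd(22,5) + gcd(19,96) = 3+2+27+1+1 = 34.
By Pick's theorem A = I + B/2 − 1, so I = 4852 − 34/2 + 1 = 4836.

4836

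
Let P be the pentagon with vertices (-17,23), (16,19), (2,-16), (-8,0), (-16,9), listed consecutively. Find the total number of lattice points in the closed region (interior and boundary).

Using the shoelace formula, 2A = |((-17)·19 − 16·23) + (16·(-16) − 2·19) + (2·0 − (-8)·(-16)) + ((-8)·9 − (-16)·0) + ((-16)·23 − (-17)·9)| = 1400, so the area is 700.
Along each edge there are gcd(|Δx|,|Δy|)+1 lattice points, so counting each shared vertex once the boundary has gcd(33,4) + gcd(14,35) + gcd(10,16) + gcd(8,9) + gcd(1,14) = 1+7+2+1+1 = 12.
Pick's theorem gives I = A − B/2 + 1 = 700 − 12/2 + 1 = 695, so the closed region contains I + B = 695 + 12 = 707 lattice points.

707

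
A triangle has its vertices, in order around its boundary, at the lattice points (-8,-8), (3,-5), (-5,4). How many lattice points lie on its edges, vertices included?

5

Along each edge there are gcd(|Δx|,|Δy|)+1 lattice points, so counting each shared vertex once the boundary has gcd(11,3) + gcd(8,9) + gcd(3,12) = 1+1+3 = 5.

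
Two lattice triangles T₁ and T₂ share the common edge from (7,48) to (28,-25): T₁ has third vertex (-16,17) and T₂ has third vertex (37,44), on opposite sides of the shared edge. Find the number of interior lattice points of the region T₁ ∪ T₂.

The union is the simple quadrilateral with vertices (7,48), (-16,17), (28,-25), (37,44) in order.
The shoelace formula gives twice the area as |(7·17 − (-16)·48) + ((-16)·(-25) − 28·17) + (28·44 − 37·(-25)) + (37·48 − 7·44)| = 4436, so the area is 2218.
Summing gcd(|Δx|,|Δy|) over the edges gives the boundary count: gcd(23,31) + gcd(44,42) + gcd(9,69) + gcd(30,4) = 1+2+3+2 = 8.
By Pick's theorem I = A − B/2 + 1 = 2218 − 8/2 + 1 = 2215.

2215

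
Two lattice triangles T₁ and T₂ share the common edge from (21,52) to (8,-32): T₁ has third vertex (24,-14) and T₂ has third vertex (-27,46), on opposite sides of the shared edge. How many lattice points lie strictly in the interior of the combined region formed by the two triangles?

The union is the simple quadrilateral with vertices (21,52), (24,-14), (8,-32), (-27,46) in order.
The shoelace formula gives twice the area as |[21·(-14) − 24·52] + [24·(-32) − 8·(-14)] + [8·46 − (-27)·(-32)] + [(-27)·52 − 21·46]| = 5064, so the area is 2532.
The number of boundary lattice points is Σ gcd(|Δx|,|Δy|) = gcd(3,66) + gcd(16,18) + gcd(35,78) + gcd(48,6) = 3+2+1+6 = 12.
By Pick's theorem I = A − B/2 + 1 = 2532 − 12/2 + 1 = 2527.

2527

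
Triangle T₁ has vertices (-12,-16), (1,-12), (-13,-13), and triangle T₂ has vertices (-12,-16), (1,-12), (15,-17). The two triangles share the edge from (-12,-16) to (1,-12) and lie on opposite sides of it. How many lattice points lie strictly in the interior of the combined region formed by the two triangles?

The union is the simple quadrilateral with vertices (-12,-16), (-13,-13), (1,-12), (15,-17) in order.
The shoelace formula gives twice the area as |((-12)·(-13) − (-13)·(-16)) + ((-13)·(-12) − 1·(-13)) + (1·(-17) − 15·(-12)) + (15·(-16) − (-12)·(-17))| = 164, so the area is 82.
Summing gcd(|Δx|,|Δy|) over the edges gives the boundary count: gcd(1,3) + gcd(14,1) + gcd(14,5) + gcd(27,1) = 1+1+1+1 = 4.
By Pick's theorem I = A − B/2 + 1 = 82 − 4/2 + 1 = 81.

81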